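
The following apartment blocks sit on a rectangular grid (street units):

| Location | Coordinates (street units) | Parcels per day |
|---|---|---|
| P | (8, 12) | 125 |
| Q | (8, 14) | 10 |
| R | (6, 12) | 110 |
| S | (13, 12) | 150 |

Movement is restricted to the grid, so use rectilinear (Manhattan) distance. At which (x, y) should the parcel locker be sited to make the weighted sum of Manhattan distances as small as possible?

Manhattan distance separates: Σwᵢ(|x−xᵢ|+|y−yᵢ|) = Σwᵢ|x−xᵢ| + Σwᵢ|y−yᵢ|, so x and y are optimised independently as 1-D weighted medians.
Total weight W = 395; half = 197.5.
x-coordinate, sorted with cumulative weight:
  x=6 (R, w=110) cum 110
  x=8 (P, w=125) cum 235  ← median
  x=8 (Q, w=10) cum 245
  x=13 (S, w=150) cum 395
⇒ x* = 8
y-coordinate, sorted with cumulative weight:
  y=12 (P, w=125) cum 125
  y=12 (R, w=110) cum 235  ← median
  y=12 (S, w=150) cum 385
  y=14 (Q, w=10) cum 395
⇒ y* = 12

(8, 12)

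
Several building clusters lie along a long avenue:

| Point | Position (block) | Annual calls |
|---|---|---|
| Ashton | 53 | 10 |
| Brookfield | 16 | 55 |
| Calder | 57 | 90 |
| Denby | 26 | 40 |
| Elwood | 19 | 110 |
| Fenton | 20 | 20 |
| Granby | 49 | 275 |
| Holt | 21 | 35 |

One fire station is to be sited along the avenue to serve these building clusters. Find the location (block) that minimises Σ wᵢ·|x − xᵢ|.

x = 49

For a sum of weighted absolute distances on a line, the optimum is the weighted median (not the mean). Total weight W = 635; half-weight = 317.5.
Sort by position and accumulate weight:
  block 16 (Brookfield, w=55) → cum 55
  block 19 (Elwood, w=110) → cum 165
  block 20 (Fenton, w=20) → cum 185
  block 21 (Holt, w=35) → cum 220
  block 26 (Denby, w=40) → cum 260
  block 49 (Granby, w=275) → cum 535  ≥ 317.5 → median here
  block 53 (Ashton, w=10) → cum 545
  block 57 (Calder, w=90) → cum 635
Optimal location: block 49.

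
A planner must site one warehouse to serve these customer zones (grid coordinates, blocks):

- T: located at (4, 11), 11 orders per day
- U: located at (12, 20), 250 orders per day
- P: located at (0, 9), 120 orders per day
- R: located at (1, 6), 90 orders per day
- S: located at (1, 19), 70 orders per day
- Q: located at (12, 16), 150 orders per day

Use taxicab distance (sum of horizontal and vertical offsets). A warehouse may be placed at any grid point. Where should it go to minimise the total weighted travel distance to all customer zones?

Manhattan distance separates: Σwᵢ(|x−xᵢ|+|y−yᵢ|) = Σwᵢ|x−xᵢ| + Σwᵢ|y−yᵢ|, so x and y are optimised independently as 1-D weighted medians.
Total weight W = 691; half = 345.5.
x-coordinate, sorted with cumulative weight:
  x=0 (P, w=120) cum 120
  x=1 (R, w=90) cum 210
  x=1 (S, w=70) cum 280
  x=4 (T, w=11) cum 291
  x=12 (U, w=250) cum 541  ← median
  x=12 (Q, w=150) cum 691
⇒ x* = 12
y-coordinate, sorted with cumulative weight:
  y=6 (R, w=90) cum 90
  y=9 (P, w=120) cum 210
  y=11 (T, w=11) cum 221
  y=16 (Q, w=150) cum 371  ← median
  y=19 (S, w=70) cum 441
  y=20 (U, w=250) cum 691
⇒ y* = 16

(12, 16)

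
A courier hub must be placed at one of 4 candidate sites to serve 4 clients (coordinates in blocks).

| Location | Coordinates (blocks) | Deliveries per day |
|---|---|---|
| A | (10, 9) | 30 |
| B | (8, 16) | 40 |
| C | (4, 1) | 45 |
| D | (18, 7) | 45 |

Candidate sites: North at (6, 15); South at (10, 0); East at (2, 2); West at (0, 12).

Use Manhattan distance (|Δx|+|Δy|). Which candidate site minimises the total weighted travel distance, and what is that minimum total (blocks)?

South, total 1980 blocks

Total weighted distance at each candidate:
  North (6, 15): total = 2040
  South (10, 0): total = 1980
  East (2, 2): total = 2330
  West (0, 12): total = 2580
Minimum is at South with total 1980 blocks.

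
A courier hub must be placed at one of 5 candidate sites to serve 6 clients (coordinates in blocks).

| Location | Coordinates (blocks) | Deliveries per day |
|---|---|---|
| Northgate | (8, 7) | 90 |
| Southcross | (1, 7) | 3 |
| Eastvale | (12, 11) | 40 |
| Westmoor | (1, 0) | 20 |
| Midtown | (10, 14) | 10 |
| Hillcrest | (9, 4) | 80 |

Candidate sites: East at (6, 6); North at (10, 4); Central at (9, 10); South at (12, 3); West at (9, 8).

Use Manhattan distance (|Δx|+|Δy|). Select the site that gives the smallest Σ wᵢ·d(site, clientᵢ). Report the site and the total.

Total weighted distance at each candidate:
  East (6, 6): total = 1468
  North (10, 4): total = 1286
  Central (9, 10): total = 1443
  South (12, 3): total = 1815
  West (9, 8): total = 1157
Minimum is at West with total 1157 blocks.

West, total 1157 blocks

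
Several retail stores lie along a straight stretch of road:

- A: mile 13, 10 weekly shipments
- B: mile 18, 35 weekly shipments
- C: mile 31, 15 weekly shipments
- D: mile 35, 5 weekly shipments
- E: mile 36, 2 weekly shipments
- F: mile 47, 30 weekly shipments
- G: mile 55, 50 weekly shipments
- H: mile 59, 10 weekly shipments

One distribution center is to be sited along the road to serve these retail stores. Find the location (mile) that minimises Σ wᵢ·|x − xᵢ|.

x = 47

For a sum of weighted absolute distances on a line, the optimum is the weighted median (not the mean). Total weight W = 157; half-weight = 78.5.
Sort by position and accumulate weight:
  mile 13 (A, w=10) → cum 10
  mile 18 (B, w=35) → cum 45
  mile 31 (C, w=15) → cum 60
  mile 35 (D, w=5) → cum 65
  mile 36 (E, w=2) → cum 67
  mile 47 (F, w=30) → cum 97  ≥ 78.5 → median here
  mile 55 (G, w=50) → cum 147
  mile 59 (H, w=10) → cum 157
Optimal location: mile 47.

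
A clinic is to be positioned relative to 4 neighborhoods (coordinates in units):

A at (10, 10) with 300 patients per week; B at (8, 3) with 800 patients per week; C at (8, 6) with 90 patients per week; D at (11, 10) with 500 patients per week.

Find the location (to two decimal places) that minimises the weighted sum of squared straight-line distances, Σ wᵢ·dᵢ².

The minimiser of Σwᵢ‖p−pᵢ‖² is the weighted centroid p* = (Σwᵢpᵢ)/(Σwᵢ).
Σwᵢ = 1690.
Σwᵢxᵢ = 300·10 + 800·8 + 90·8 + 500·11 = 15620.
Σwᵢyᵢ = 300·10 + 800·3 + 90·6 + 500·10 = 10940.
x* = 15620/1690 = 9.24, y* = 10940/1690 = 6.47.

(9.24, 6.47)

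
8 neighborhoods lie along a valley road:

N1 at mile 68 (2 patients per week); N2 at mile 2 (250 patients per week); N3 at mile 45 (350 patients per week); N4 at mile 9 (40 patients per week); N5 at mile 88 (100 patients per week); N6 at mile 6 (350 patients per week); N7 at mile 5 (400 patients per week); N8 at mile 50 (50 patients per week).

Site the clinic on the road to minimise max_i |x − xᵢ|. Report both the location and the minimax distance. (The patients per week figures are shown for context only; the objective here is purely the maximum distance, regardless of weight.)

location 45, max distance 43

The 1-center on a line is the midpoint of the two extreme points: leftmost at 2, rightmost at 88.
Optimal location = (2 + 88)/2 = 45; maximum distance = (88 − 2)/2 = 43.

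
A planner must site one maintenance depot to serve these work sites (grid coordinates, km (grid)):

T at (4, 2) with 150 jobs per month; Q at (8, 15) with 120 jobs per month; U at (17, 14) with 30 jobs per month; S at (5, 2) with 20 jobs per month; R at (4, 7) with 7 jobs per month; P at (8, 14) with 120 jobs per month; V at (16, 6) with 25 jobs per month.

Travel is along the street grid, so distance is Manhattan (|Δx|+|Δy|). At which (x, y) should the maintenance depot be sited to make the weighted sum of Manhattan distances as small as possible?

(8, 14)

Manhattan distance separates: Σwᵢ(|x−xᵢ|+|y−yᵢ|) = Σwᵢ|x−xᵢ| + Σwᵢ|y−yᵢ|, so x and y are optimised independently as 1-D weighted medians.
Total weight W = 472; half = 236.
x-coordinate, sorted with cumulative weight:
  x=4 (T, w=150) cum 150
  x=4 (R, w=7) cum 157
  x=5 (S, w=20) cum 177
  x=8 (Q, w=120) cum 297  ← median
  x=8 (P, w=120) cum 417
  x=16 (V, w=25) cum 442
  x=17 (U, w=30) cum 472
⇒ x* = 8
y-coordinate, sorted with cumulative weight:
  y=2 (T, w=150) cum 150
  y=2 (S, w=20) cum 170
  y=6 (V, w=25) cum 195
  y=7 (R, w=7) cum 202
  y=14 (U, w=30) cum 232
  y=14 (P, w=120) cum 352  ← median
  y=15 (Q, w=120) cum 472
⇒ y* = 14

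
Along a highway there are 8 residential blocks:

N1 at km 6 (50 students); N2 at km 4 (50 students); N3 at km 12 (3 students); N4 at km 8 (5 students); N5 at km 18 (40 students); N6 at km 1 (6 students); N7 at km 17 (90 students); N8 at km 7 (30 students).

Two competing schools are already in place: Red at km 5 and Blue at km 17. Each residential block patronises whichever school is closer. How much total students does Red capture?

141

The indifferent point is the midpoint (5+17)/2 = 11; residential blocks left of it (closer to Red at 5) go to Red, those right go to Blue.
  N6 at 1 (w=6) → Red
  N2 at 4 (w=50) → Red
  N1 at 6 (w=50) → Red
  N8 at 7 (w=30) → Red
  N4 at 8 (w=5) → Red
  N3 at 12 (w=3) → Blue
  N7 at 17 (w=90) → Blue
  N5 at 18 (w=40) → Blue
Red captures 141; Blue captures 133.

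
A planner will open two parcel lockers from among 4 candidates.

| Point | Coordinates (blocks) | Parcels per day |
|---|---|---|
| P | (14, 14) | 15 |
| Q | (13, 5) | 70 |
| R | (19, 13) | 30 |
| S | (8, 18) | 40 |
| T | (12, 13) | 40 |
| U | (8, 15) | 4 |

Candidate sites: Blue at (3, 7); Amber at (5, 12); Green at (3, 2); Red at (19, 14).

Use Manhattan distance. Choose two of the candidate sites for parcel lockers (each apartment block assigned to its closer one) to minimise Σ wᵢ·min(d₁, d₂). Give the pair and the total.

{Amber, Red}, total 1859

Evaluate every pair (each demand assigned to the nearer of the two):
  {Amber, Red}: total = 1859
  {Blue, Red}: total = 1913
  {Green, Red}: total = 1983
  {Blue, Amber}: total = 2159
  {Amber, Green}: total = 2229
  {Blue, Green}: total = 3062
Best pair: {Amber, Red} with total 1859.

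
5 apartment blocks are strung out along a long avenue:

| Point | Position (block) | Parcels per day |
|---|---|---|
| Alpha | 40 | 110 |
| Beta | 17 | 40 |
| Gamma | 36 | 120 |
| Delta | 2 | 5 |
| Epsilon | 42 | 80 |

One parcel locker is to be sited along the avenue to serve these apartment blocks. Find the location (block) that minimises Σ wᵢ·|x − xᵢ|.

For a sum of weighted absolute distances on a line, the optimum is the weighted median (not the mean). Total weight W = 355; half-weight = 177.5.
Sort by position and accumulate weight:
  block 2 (Delta, w=5) → cum 5
  block 17 (Beta, w=40) → cum 45
  block 36 (Gamma, w=120) → cum 165
  block 40 (Alpha, w=110) → cum 275  ≥ 177.5 → median here
  block 42 (Epsilon, w=80) → cum 355
Optimal location: block 40.

x = 40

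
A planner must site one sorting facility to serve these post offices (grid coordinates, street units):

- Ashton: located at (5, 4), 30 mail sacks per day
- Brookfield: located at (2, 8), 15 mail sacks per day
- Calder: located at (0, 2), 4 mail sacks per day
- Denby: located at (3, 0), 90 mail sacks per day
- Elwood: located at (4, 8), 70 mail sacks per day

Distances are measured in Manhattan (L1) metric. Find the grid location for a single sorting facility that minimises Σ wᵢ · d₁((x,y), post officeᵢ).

Manhattan distance separates: Σwᵢ(|x−xᵢ|+|y−yᵢ|) = Σwᵢ|x−xᵢ| + Σwᵢ|y−yᵢ|, so x and y are optimised independently as 1-D weighted medians.
Total weight W = 209; half = 104.5.
x-coordinate, sorted with cumulative weight:
  x=0 (Calder, w=4) cum 4
  x=2 (Brookfield, w=15) cum 19
  x=3 (Denby, w=90) cum 109  ← median
  x=4 (Elwood, w=70) cum 179
  x=5 (Ashton, w=30) cum 209
⇒ x* = 3
y-coordinate, sorted with cumulative weight:
  y=0 (Denby, w=90) cum 90
  y=2 (Calder, w=4) cum 94
  y=4 (Ashton, w=30) cum 124  ← median
  y=8 (Brookfield, w=15) cum 139
  y=8 (Elwood, w=70) cum 209
⇒ y* = 4

(3, 4)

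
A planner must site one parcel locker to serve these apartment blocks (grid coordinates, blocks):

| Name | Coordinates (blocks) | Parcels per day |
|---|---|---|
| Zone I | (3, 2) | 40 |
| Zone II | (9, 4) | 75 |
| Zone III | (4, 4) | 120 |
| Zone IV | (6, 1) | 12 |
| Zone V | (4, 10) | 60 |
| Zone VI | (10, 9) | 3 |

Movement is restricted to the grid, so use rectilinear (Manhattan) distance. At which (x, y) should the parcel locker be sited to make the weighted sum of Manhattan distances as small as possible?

Manhattan distance separates: Σwᵢ(|x−xᵢ|+|y−yᵢ|) = Σwᵢ|x−xᵢ| + Σwᵢ|y−yᵢ|, so x and y are optimised independently as 1-D weighted medians.
Total weight W = 310; half = 155.
x-coordinate, sorted with cumulative weight:
  x=3 (Zone I, w=40) cum 40
  x=4 (Zone III, w=120) cum 160  ← median
  x=4 (Zone V, w=60) cum 220
  x=6 (Zone IV, w=12) cum 232
  x=9 (Zone II, w=75) cum 307
  x=10 (Zone VI, w=3) cum 310
⇒ x* = 4
y-coordinate, sorted with cumulative weight:
  y=1 (Zone IV, w=12) cum 12
  y=2 (Zone I, w=40) cum 52
  y=4 (Zone II, w=75) cum 127
  y=4 (Zone III, w=120) cum 247  ← median
  y=9 (Zone VI, w=3) cum 250
  y=10 (Zone V, w=60) cum 310
⇒ y* = 4

(4, 4)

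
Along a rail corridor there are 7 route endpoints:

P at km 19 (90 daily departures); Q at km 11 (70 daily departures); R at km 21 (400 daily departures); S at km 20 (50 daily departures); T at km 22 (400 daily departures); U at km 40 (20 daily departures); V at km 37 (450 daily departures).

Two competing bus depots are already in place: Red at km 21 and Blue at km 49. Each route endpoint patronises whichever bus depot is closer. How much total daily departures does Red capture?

The indifferent point is the midpoint (21+49)/2 = 35; route endpoints left of it (closer to Red at 21) go to Red, those right go to Blue.
  Q at 11 (w=70) → Red
  P at 19 (w=90) → Red
  S at 20 (w=50) → Red
  R at 21 (w=400) → Red
  T at 22 (w=400) → Red
  V at 37 (w=450) → Blue
  U at 40 (w=20) → Blue
Red captures 1010; Blue captures 470.

1010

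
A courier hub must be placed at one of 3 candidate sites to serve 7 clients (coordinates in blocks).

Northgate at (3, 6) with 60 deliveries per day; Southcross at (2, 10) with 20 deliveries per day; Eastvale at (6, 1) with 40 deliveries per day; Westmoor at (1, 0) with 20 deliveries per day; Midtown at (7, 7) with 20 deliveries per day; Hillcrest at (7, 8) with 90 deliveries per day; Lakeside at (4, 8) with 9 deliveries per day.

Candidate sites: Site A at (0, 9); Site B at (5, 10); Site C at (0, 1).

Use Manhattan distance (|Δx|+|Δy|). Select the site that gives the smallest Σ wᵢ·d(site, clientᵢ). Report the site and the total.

Site B, total 1587 blocks

Total weighted distance at each candidate:
  Site A (0, 9): total = 2125
  Site B (5, 10): total = 1587
  Site C (0, 1): total = 2599
Minimum is at Site B with total 1587 blocks.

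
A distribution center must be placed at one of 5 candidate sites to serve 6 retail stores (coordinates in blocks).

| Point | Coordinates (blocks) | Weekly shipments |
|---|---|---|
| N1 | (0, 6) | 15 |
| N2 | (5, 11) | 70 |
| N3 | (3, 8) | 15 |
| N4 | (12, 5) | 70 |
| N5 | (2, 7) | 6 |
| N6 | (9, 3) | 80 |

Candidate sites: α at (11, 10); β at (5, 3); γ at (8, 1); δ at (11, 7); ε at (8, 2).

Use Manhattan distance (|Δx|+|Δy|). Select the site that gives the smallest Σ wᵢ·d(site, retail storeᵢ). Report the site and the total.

δ, total 1759 blocks

Total weighted distance at each candidate:
  α (11, 10): total = 2077
  β (5, 3): total = 1777
  γ (8, 1): total = 2157
  δ (11, 7): total = 1759
  ε (8, 2): total = 1901
Minimum is at δ with total 1759 blocks.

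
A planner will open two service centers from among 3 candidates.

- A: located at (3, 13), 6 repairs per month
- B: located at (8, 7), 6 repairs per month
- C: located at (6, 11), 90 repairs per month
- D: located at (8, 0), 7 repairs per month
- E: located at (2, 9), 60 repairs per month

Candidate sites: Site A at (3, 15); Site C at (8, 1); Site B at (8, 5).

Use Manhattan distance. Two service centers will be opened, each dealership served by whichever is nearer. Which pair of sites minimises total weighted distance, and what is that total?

{Site A, Site C}, total 1105

Evaluate every pair (each demand assigned to the nearer of the two):
  {Site A, Site C}: total = 1105
  {Site A, Site B}: total = 1109
  {Site C, Site B}: total = 1417
Best pair: {Site A, Site C} with total 1105.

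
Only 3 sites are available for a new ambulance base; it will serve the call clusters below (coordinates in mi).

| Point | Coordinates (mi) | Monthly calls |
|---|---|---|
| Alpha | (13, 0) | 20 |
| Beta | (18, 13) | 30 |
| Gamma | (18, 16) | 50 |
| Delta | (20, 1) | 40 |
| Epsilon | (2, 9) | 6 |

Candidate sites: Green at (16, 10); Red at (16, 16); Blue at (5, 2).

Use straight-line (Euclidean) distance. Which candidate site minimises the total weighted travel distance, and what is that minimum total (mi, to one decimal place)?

Total weighted distance at each candidate:
  Green (16, 10): total = 1111.4
  Red (16, 16): total = 1248.6
  Blue (5, 2): total = 2278.1
Minimum is at Green with total 1111.4 mi.

Green, total 1111.4 mi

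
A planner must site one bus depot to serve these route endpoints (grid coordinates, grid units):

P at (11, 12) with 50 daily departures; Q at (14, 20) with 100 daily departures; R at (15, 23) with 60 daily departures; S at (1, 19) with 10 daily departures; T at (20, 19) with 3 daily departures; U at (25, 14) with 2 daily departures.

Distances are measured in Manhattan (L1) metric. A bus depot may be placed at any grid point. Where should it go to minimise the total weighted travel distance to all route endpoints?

(14, 20)

Manhattan distance separates: Σwᵢ(|x−xᵢ|+|y−yᵢ|) = Σwᵢ|x−xᵢ| + Σwᵢ|y−yᵢ|, so x and y are optimised independently as 1-D weighted medians.
Total weight W = 225; half = 112.5.
x-coordinate, sorted with cumulative weight:
  x=1 (S, w=10) cum 10
  x=11 (P, w=50) cum 60
  x=14 (Q, w=100) cum 160  ← median
  x=15 (R, w=60) cum 220
  x=20 (T, w=3) cum 223
  x=25 (U, w=2) cum 225
⇒ x* = 14
y-coordinate, sorted with cumulative weight:
  y=12 (P, w=50) cum 50
  y=14 (U, w=2) cum 52
  y=19 (S, w=10) cum 62
  y=19 (T, w=3) cum 65
  y=20 (Q, w=100) cum 165  ← median
  y=23 (R, w=60) cum 225
⇒ y* = 20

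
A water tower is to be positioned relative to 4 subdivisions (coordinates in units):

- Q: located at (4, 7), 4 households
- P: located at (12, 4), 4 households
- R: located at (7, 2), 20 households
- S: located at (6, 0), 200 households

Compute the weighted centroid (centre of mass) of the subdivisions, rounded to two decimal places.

(6.16, 0.37)

The minimiser of Σwᵢ‖p−pᵢ‖² is the weighted centroid p* = (Σwᵢpᵢ)/(Σwᵢ).
Σwᵢ = 228.
Σwᵢxᵢ = 4·4 + 4·12 + 20·7 + 200·6 = 1404.
Σwᵢyᵢ = 4·7 + 4·4 + 20·2 + 200·0 = 84.
x* = 1404/228 = 6.16, y* = 84/228 = 0.37.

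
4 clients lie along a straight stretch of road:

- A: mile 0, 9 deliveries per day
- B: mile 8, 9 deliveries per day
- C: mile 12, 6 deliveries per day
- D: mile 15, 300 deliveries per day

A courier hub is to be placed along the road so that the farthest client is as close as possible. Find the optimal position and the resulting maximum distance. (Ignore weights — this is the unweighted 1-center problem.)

location 7.5, max distance 7.5

The 1-center on a line is the midpoint of the two extreme points: leftmost at 0, rightmost at 15.
Optimal location = (0 + 15)/2 = 7.5; maximum distance = (15 − 0)/2 = 7.5.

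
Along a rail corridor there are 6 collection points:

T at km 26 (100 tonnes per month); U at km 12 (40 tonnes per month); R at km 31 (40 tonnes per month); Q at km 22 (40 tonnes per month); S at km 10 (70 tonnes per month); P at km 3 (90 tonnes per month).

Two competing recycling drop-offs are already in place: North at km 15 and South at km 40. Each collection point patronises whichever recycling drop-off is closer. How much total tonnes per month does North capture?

340

The indifferent point is the midpoint (15+40)/2 = 27.5; collection points left of it (closer to North at 15) go to North, those right go to South.
  P at 3 (w=90) → North
  S at 10 (w=70) → North
  U at 12 (w=40) → North
  Q at 22 (w=40) → North
  T at 26 (w=100) → North
  R at 31 (w=40) → South
North captures 340; South captures 40.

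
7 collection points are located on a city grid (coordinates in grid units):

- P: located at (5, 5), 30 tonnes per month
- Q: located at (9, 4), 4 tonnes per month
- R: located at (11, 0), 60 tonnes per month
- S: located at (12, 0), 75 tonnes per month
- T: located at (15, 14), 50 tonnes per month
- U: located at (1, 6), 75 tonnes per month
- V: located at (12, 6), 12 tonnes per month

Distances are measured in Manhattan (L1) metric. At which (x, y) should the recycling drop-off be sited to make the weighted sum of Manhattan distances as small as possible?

(11, 5)

Manhattan distance separates: Σwᵢ(|x−xᵢ|+|y−yᵢ|) = Σwᵢ|x−xᵢ| + Σwᵢ|y−yᵢ|, so x and y are optimised independently as 1-D weighted medians.
Total weight W = 306; half = 153.
x-coordinate, sorted with cumulative weight:
  x=1 (U, w=75) cum 75
  x=5 (P, w=30) cum 105
  x=9 (Q, w=4) cum 109
  x=11 (R, w=60) cum 169  ← median
  x=12 (S, w=75) cum 244
  x=12 (V, w=12) cum 256
  x=15 (T, w=50) cum 306
⇒ x* = 11
y-coordinate, sorted with cumulative weight:
  y=0 (R, w=60) cum 60
  y=0 (S, w=75) cum 135
  y=4 (Q, w=4) cum 139
  y=5 (P, w=30) cum 169  ← median
  y=6 (U, w=75) cum 244
  y=6 (V, w=12) cum 256
  y=14 (T, w=50) cum 306
⇒ y* = 5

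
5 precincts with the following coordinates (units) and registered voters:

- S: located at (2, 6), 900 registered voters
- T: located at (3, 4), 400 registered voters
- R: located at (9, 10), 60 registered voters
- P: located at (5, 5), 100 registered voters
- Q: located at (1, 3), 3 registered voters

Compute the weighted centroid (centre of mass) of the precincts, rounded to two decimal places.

The minimiser of Σwᵢ‖p−pᵢ‖² is the weighted centroid p* = (Σwᵢpᵢ)/(Σwᵢ).
Σwᵢ = 1463.
Σwᵢxᵢ = 900·2 + 400·3 + 60·9 + 100·5 + 3·1 = 4043.
Σwᵢyᵢ = 900·6 + 400·4 + 60·10 + 100·5 + 3·3 = 8109.
x* = 4043/1463 = 2.76, y* = 8109/1463 = 5.54.

(2.76, 5.54)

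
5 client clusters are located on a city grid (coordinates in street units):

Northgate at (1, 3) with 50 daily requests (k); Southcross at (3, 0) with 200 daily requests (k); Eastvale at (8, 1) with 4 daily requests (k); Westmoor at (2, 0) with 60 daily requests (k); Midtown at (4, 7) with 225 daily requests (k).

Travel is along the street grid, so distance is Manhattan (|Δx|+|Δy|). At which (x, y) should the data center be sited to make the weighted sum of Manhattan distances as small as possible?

Manhattan distance separates: Σwᵢ(|x−xᵢ|+|y−yᵢ|) = Σwᵢ|x−xᵢ| + Σwᵢ|y−yᵢ|, so x and y are optimised independently as 1-D weighted medians.
Total weight W = 539; half = 269.5.
x-coordinate, sorted with cumulative weight:
  x=1 (Northgate, w=50) cum 50
  x=2 (Westmoor, w=60) cum 110
  x=3 (Southcross, w=200) cum 310  ← median
  x=4 (Midtown, w=225) cum 535
  x=8 (Eastvale, w=4) cum 539
⇒ x* = 3
y-coordinate, sorted with cumulative weight:
  y=0 (Southcross, w=200) cum 200
  y=0 (Westmoor, w=60) cum 260
  y=1 (Eastvale, w=4) cum 264
  y=3 (Northgate, w=50) cum 314  ← median
  y=7 (Midtown, w=225) cum 539
⇒ y* = 3

(3, 3)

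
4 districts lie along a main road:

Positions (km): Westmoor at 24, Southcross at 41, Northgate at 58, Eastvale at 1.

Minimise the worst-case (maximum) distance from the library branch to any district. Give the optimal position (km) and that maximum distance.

The 1-center on a line is the midpoint of the two extreme points: leftmost at 1, rightmost at 58.
Optimal location = (1 + 58)/2 = 29.5; maximum distance = (58 − 1)/2 = 28.5.

location 29.5, max distance 28.5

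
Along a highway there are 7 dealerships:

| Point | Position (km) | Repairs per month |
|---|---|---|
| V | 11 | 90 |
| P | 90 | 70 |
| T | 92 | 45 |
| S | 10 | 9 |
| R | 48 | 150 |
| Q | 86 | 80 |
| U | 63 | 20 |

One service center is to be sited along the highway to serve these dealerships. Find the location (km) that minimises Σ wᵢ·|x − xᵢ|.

x = 48

For a sum of weighted absolute distances on a line, the optimum is the weighted median (not the mean). Total weight W = 464; half-weight = 232.
Sort by position and accumulate weight:
  km 10 (S, w=9) → cum 9
  km 11 (V, w=90) → cum 99
  km 48 (R, w=150) → cum 249  ≥ 232 → median here
  km 63 (U, w=20) → cum 269
  km 86 (Q, w=80) → cum 349
  km 90 (P, w=70) → cum 419
  km 92 (T, w=45) → cum 464
Optimal location: km 48.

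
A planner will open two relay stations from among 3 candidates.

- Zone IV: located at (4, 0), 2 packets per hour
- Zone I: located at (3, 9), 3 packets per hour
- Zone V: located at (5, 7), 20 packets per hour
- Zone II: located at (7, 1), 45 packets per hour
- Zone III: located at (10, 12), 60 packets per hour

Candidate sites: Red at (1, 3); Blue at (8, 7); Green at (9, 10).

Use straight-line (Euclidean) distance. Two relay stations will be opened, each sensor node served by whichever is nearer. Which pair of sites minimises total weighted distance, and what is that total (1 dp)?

Evaluate every pair (each demand assigned to the nearer of the two):
  {Blue, Green}: total = 500.2
  {Red, Green}: total = 545.5
  {Red, Blue}: total = 681.5
Best pair: {Blue, Green} with total 500.2.

{Blue, Green}, total 500.2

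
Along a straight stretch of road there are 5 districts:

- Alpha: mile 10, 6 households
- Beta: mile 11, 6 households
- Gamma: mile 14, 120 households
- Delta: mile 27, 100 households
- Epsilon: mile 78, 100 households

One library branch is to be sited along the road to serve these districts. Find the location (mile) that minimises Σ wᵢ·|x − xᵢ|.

x = 27

For a sum of weighted absolute distances on a line, the optimum is the weighted median (not the mean). Total weight W = 332; half-weight = 166.
Sort by position and accumulate weight:
  mile 10 (Alpha, w=6) → cum 6
  mile 11 (Beta, w=6) → cum 12
  mile 14 (Gamma, w=120) → cum 132
  mile 27 (Delta, w=100) → cum 232  ≥ 166 → median here
  mile 78 (Epsilon, w=100) → cum 332
Optimal location: mile 27.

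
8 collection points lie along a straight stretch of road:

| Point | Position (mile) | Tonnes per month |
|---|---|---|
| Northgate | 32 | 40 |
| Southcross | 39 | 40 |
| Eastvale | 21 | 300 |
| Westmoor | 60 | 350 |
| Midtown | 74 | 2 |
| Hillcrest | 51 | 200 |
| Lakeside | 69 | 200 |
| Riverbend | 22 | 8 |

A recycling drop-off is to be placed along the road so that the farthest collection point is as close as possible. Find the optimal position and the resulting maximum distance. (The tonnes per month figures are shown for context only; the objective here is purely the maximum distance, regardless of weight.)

The 1-center on a line is the midpoint of the two extreme points: leftmost at 21, rightmost at 74.
Optimal location = (21 + 74)/2 = 47.5; maximum distance = (74 − 21)/2 = 26.5.

location 47.5, max distance 26.5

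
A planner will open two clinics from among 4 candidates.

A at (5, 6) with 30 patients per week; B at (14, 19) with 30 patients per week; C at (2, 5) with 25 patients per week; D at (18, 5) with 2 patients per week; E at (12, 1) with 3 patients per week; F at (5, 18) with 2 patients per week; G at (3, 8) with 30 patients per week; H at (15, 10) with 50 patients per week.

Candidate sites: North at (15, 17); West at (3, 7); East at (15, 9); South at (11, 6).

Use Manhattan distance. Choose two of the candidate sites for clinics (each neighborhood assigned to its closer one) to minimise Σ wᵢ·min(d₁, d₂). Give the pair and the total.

{West, East}, total 648

Evaluate every pair (each demand assigned to the nearer of the two):
  {West, East}: total = 648
  {North, West}: total = 732
  {West, South}: total = 1135
  {East, South}: total = 1178
  {North, South}: total = 1226
  {North, East}: total = 1414
Best pair: {West, East} with total 648.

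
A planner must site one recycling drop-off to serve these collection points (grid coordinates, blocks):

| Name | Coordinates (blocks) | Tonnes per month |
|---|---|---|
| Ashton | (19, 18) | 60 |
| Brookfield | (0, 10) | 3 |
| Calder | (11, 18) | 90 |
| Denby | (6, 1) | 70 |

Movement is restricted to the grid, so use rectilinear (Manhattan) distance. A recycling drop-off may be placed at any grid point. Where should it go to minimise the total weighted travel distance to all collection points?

(11, 18)

Manhattan distance separates: Σwᵢ(|x−xᵢ|+|y−yᵢ|) = Σwᵢ|x−xᵢ| + Σwᵢ|y−yᵢ|, so x and y are optimised independently as 1-D weighted medians.
Total weight W = 223; half = 111.5.
x-coordinate, sorted with cumulative weight:
  x=0 (Brookfield, w=3) cum 3
  x=6 (Denby, w=70) cum 73
  x=11 (Calder, w=90) cum 163  ← median
  x=19 (Ashton, w=60) cum 223
⇒ x* = 11
y-coordinate, sorted with cumulative weight:
  y=1 (Denby, w=70) cum 70
  y=10 (Brookfield, w=3) cum 73
  y=18 (Ashton, w=60) cum 133  ← median
  y=18 (Calder, w=90) cum 223
⇒ y* = 18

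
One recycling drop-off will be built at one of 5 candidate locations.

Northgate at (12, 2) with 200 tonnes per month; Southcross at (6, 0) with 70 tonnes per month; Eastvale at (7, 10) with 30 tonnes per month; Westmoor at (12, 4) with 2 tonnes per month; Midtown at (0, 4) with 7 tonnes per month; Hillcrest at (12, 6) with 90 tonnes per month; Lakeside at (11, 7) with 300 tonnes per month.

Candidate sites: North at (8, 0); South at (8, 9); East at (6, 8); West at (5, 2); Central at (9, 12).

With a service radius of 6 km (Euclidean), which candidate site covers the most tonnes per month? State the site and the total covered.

Coverage radius r = 6 km; a point is covered iff (Δx)²+(Δy)² ≤ 6² = 36.
  North (8, 0): covers {Northgate, Southcross, Westmoor} → 272
  South (8, 9): covers {Eastvale, Hillcrest, Lakeside} → 420
  East (6, 8): covers {Eastvale, Lakeside} → 330
  West (5, 2): covers {Southcross, Midtown} → 77
  Central (9, 12): covers {Eastvale, Lakeside} → 330
Maximum coverage at South: 420 tonnes per month.

South, covering 420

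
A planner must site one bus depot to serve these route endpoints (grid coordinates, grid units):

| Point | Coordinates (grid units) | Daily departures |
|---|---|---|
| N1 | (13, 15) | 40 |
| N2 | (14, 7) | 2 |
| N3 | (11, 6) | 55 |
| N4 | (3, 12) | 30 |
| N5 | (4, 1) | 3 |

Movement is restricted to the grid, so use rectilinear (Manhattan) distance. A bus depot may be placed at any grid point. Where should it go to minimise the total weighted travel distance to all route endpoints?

(11, 12)

Manhattan distance separates: Σwᵢ(|x−xᵢ|+|y−yᵢ|) = Σwᵢ|x−xᵢ| + Σwᵢ|y−yᵢ|, so x and y are optimised independently as 1-D weighted medians.
Total weight W = 130; half = 65.
x-coordinate, sorted with cumulative weight:
  x=3 (N4, w=30) cum 30
  x=4 (N5, w=3) cum 33
  x=11 (N3, w=55) cum 88  ← median
  x=13 (N1, w=40) cum 128
  x=14 (N2, w=2) cum 130
⇒ x* = 11
y-coordinate, sorted with cumulative weight:
  y=1 (N5, w=3) cum 3
  y=6 (N3, w=55) cum 58
  y=7 (N2, w=2) cum 60
  y=12 (N4, w=30) cum 90  ← median
  y=15 (N1, w=40) cum 130
⇒ y* = 12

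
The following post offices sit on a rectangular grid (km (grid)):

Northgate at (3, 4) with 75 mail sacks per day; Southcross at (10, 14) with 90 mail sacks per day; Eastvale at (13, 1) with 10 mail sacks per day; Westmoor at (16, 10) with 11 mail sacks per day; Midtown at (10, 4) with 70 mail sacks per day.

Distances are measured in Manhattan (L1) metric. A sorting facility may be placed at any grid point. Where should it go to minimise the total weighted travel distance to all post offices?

Manhattan distance separates: Σwᵢ(|x−xᵢ|+|y−yᵢ|) = Σwᵢ|x−xᵢ| + Σwᵢ|y−yᵢ|, so x and y are optimised independently as 1-D weighted medians.
Total weight W = 256; half = 128.
x-coordinate, sorted with cumulative weight:
  x=3 (Northgate, w=75) cum 75
  x=10 (Southcross, w=90) cum 165  ← median
  x=10 (Midtown, w=70) cum 235
  x=13 (Eastvale, w=10) cum 245
  x=16 (Westmoor, w=11) cum 256
⇒ x* = 10
y-coordinate, sorted with cumulative weight:
  y=1 (Eastvale, w=10) cum 10
  y=4 (Northgate, w=75) cum 85
  y=4 (Midtown, w=70) cum 155  ← median
  y=10 (Westmoor, w=11) cum 166
  y=14 (Southcross, w=90) cum 256
⇒ y* = 4

(10, 4)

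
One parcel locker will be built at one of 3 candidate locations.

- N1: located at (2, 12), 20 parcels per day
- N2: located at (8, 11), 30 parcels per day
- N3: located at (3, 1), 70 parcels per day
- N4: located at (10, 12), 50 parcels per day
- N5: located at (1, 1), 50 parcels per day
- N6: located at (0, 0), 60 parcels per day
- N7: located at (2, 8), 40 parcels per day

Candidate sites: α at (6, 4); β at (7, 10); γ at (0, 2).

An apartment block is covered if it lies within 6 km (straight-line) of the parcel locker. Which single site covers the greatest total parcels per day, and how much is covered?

Coverage radius r = 6 km; a point is covered iff (Δx)²+(Δy)² ≤ 6² = 36.
  α (6, 4): covers {N3, N5, N7} → 160
  β (7, 10): covers {N1, N2, N4, N7} → 140
  γ (0, 2): covers {N3, N5, N6} → 180
Maximum coverage at γ: 180 parcels per day.

γ, covering 180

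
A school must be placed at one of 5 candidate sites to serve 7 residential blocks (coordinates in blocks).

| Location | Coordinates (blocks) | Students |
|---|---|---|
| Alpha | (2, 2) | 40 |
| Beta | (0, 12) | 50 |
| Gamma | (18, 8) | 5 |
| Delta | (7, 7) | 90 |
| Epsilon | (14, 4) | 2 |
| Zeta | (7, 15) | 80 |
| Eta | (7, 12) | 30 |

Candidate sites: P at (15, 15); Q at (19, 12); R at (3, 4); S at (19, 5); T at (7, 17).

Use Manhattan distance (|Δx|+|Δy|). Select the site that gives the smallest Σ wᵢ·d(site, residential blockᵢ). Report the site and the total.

Total weighted distance at each candidate:
  P (15, 15): total = 4424
  Q (19, 12): total = 5171
  R (3, 4): total = 2977
  S (19, 5): total = 5722
  T (7, 17): total = 2750
Minimum is at T with total 2750 blocks.

T, total 2750 blocks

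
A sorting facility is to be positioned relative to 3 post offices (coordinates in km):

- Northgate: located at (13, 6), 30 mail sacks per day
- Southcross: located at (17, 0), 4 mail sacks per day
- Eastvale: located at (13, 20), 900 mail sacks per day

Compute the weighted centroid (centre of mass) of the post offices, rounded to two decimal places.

(13.02, 19.46)

The minimiser of Σwᵢ‖p−pᵢ‖² is the weighted centroid p* = (Σwᵢpᵢ)/(Σwᵢ).
Σwᵢ = 934.
Σwᵢxᵢ = 30·13 + 4·17 + 900·13 = 12158.
Σwᵢyᵢ = 30·6 + 4·0 + 900·20 = 18180.
x* = 12158/934 = 13.02, y* = 18180/934 = 19.46.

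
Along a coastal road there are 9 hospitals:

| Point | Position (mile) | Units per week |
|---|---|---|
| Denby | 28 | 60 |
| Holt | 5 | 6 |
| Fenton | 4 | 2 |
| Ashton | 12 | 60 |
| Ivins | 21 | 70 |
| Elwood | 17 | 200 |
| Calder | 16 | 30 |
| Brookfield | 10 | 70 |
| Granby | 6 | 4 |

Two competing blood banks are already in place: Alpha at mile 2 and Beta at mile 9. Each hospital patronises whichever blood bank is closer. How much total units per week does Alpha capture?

The indifferent point is the midpoint (2+9)/2 = 5.5; hospitals left of it (closer to Alpha at 2) go to Alpha, those right go to Beta.
  Fenton at 4 (w=2) → Alpha
  Holt at 5 (w=6) → Alpha
  Granby at 6 (w=4) → Beta
  Brookfield at 10 (w=70) → Beta
  Ashton at 12 (w=60) → Beta
  Calder at 16 (w=30) → Beta
  Elwood at 17 (w=200) → Beta
  Ivins at 21 (w=70) → Beta
  Denby at 28 (w=60) → Beta
Alpha captures 8; Beta captures 494.

8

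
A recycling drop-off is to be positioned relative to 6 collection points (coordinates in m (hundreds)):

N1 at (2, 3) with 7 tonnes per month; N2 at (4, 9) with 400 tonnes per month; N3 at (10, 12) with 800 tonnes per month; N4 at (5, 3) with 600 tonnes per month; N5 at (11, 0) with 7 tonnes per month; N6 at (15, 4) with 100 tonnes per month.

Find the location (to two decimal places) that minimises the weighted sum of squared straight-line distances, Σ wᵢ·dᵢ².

The minimiser of Σwᵢ‖p−pᵢ‖² is the weighted centroid p* = (Σwᵢpᵢ)/(Σwᵢ).
Σwᵢ = 1914.
Σwᵢxᵢ = 7·2 + 400·4 + 800·10 + 600·5 + 7·11 + 100·15 = 14191.
Σwᵢyᵢ = 7·3 + 400·9 + 800·12 + 600·3 + 7·0 + 100·4 = 15421.
x* = 14191/1914 = 7.41, y* = 15421/1914 = 8.06.

(7.41, 8.06)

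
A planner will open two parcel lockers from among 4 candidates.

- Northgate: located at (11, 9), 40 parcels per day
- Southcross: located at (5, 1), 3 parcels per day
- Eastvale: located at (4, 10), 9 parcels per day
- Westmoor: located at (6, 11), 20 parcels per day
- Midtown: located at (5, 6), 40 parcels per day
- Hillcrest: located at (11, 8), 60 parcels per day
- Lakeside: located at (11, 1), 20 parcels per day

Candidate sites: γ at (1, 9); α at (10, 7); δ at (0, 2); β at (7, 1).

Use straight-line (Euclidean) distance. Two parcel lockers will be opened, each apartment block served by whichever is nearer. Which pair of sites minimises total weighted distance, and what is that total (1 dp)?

{α, β}, total 637.8

Evaluate every pair (each demand assigned to the nearer of the two):
  {α, β}: total = 637.8
  {γ, α}: total = 655.5
  {α, δ}: total = 688.7
  {γ, β}: total = 1263.7
  {δ, β}: total = 1424.4
  {γ, δ}: total = 1575.4
Best pair: {α, β} with total 637.8.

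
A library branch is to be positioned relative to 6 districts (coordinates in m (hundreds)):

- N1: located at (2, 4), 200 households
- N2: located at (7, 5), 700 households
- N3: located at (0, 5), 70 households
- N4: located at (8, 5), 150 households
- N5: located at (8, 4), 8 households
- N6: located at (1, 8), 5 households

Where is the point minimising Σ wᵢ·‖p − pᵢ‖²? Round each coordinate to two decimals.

The minimiser of Σwᵢ‖p−pᵢ‖² is the weighted centroid p* = (Σwᵢpᵢ)/(Σwᵢ).
Σwᵢ = 1133.
Σwᵢxᵢ = 200·2 + 700·7 + 70·0 + 150·8 + 8·8 + 5·1 = 6569.
Σwᵢyᵢ = 200·4 + 700·5 + 70·5 + 150·5 + 8·4 + 5·8 = 5472.
x* = 6569/1133 = 5.80, y* = 5472/1133 = 4.83.

(5.80, 4.83)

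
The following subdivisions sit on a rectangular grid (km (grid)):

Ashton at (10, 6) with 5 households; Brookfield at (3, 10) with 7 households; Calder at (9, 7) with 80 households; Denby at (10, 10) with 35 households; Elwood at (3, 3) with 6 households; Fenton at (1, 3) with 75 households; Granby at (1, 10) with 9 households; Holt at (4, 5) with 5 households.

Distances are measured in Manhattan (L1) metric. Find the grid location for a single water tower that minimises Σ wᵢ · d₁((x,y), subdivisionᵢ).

(9, 7)

Manhattan distance separates: Σwᵢ(|x−xᵢ|+|y−yᵢ|) = Σwᵢ|x−xᵢ| + Σwᵢ|y−yᵢ|, so x and y are optimised independently as 1-D weighted medians.
Total weight W = 222; half = 111.
x-coordinate, sorted with cumulative weight:
  x=1 (Fenton, w=75) cum 75
  x=1 (Granby, w=9) cum 84
  x=3 (Brookfield, w=7) cum 91
  x=3 (Elwood, w=6) cum 97
  x=4 (Holt, w=5) cum 102
  x=9 (Calder, w=80) cum 182  ← median
  x=10 (Ashton, w=5) cum 187
  x=10 (Denby, w=35) cum 222
⇒ x* = 9
y-coordinate, sorted with cumulative weight:
  y=3 (Elwood, w=6) cum 6
  y=3 (Fenton, w=75) cum 81
  y=5 (Holt, w=5) cum 86
  y=6 (Ashton, w=5) cum 91
  y=7 (Calder, w=80) cum 171  ← median
  y=10 (Brookfield, w=7) cum 178
  y=10 (Denby, w=35) cum 213
  y=10 (Granby, w=9) cum 222
⇒ y* = 7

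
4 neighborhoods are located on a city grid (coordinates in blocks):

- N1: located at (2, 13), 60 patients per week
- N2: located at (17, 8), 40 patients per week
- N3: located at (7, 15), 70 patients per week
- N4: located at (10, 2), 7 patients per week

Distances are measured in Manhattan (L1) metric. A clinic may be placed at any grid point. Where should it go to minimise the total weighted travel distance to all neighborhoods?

Manhattan distance separates: Σwᵢ(|x−xᵢ|+|y−yᵢ|) = Σwᵢ|x−xᵢ| + Σwᵢ|y−yᵢ|, so x and y are optimised independently as 1-D weighted medians.
Total weight W = 177; half = 88.5.
x-coordinate, sorted with cumulative weight:
  x=2 (N1, w=60) cum 60
  x=7 (N3, w=70) cum 130  ← median
  x=10 (N4, w=7) cum 137
  x=17 (N2, w=40) cum 177
⇒ x* = 7
y-coordinate, sorted with cumulative weight:
  y=2 (N4, w=7) cum 7
  y=8 (N2, w=40) cum 47
  y=13 (N1, w=60) cum 107  ← median
  y=15 (N3, w=70) cum 177
⇒ y* = 13

(7, 13)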